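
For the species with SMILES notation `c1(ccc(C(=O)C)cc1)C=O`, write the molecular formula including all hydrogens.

Heavy atoms from the SMILES: 9 C, 2 O.
Implicit hydrogens by atom environment:
  4 × C (aromatic): 1 H each → 4
  2 × C (aromatic): no H
  2 × O: no H
  1 × C: 3 H
  1 × C: 1 H
  1 × C: no H
  Total hydrogens = 8.
Molecular formula: C9H8O2

C9H8O2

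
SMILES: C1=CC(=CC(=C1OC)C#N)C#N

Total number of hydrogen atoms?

6

Hydrogens are implicit in SMILES; fill each atom to its normal valence:
  3 × C (aromatic): 1 H each → 3
  3 × C (aromatic): no H
  2 × C: no H
  2 × N: no H
  1 × C: 3 H
  1 × O: no H
  Total hydrogens = 6.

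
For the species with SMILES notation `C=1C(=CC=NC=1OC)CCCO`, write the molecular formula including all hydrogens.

Heavy atoms from the SMILES: 9 C, 1 N, 2 O.
Implicit hydrogens by atom environment:
  3 × C: 2 H each → 6
  3 × C (aromatic): 1 H each → 3
  2 × C (aromatic): no H
  1 × C: 3 H
  1 × N (aromatic): no H
  1 × O: 1 H
  1 × O: no H
  Total hydrogens = 13.
Molecular formula: C9H13NO2

C9H13NO2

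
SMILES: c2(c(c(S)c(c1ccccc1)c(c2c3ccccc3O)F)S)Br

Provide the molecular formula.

Heavy atoms from the SMILES: 1 Br, 18 C, 1 F, 1 O, 2 S.
Implicit hydrogens by atom environment:
  9 × C (aromatic): 1 H each → 9
  9 × C (aromatic): no H
  2 × S: 1 H each → 2
  1 × Br: no H
  1 × F: no H
  1 × O: 1 H
  Total hydrogens = 12.
Molecular formula: C18H12BrFOS2

C18H12BrFOS2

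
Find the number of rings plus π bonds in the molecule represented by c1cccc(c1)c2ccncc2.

8

Molecular formula from the SMILES: C11H9N.
DoU = (2C + 2 + N − H − X)/2 = (2·11 + 2 + 1 − 9 − 0)/2 = 16/2 = 8.
(Structurally: 2 ring(s) + 6 π bond(s) = 8.)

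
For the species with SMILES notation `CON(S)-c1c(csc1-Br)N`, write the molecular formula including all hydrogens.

C5H7BrN2OS2

Heavy atoms from the SMILES: 1 Br, 5 C, 2 N, 1 O, 2 S.
Implicit hydrogens by atom environment:
  3 × C (aromatic): no H
  1 × Br: no H
  1 × C: 3 H
  1 × C (aromatic): 1 H
  1 × N: 2 H
  1 × N: no H
  1 × O: no H
  1 × S: 1 H
  1 × S (aromatic): no H
  Total hydrogens = 7.
Molecular formula: C5H7BrN2OS2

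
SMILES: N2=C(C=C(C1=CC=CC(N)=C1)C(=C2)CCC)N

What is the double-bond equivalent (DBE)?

Molecular formula from the SMILES: C14H17N3.
DoU = (2C + 2 + N − H − X)/2 = (2·14 + 2 + 3 − 17 − 0)/2 = 16/2 = 8.
(Structurally: 2 ring(s) + 6 π bond(s) = 8.)

8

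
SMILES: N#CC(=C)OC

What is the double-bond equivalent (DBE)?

3

Molecular formula from the SMILES: C4H5NO.
DoU = (2C + 2 + N − H − X)/2 = (2·4 + 2 + 1 − 5 − 0)/2 = 6/2 = 3.
(Structurally: 0 ring(s) + 3 π bond(s) = 3.)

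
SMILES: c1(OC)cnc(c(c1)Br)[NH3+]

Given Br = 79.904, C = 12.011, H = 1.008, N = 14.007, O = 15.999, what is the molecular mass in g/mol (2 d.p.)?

Molecular formula: C6H8BrN2O+.
M = 1×79.904 + 6×12.011 + 8×1.008 + 2×14.007 + 1×15.999 = 204.05 g/mol.

204.05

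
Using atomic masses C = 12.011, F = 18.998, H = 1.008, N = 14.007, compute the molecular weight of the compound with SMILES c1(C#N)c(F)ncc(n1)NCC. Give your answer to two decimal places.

Molecular formula: C7H7FN4.
M = 7×12.011 + 1×18.998 + 7×1.008 + 4×14.007 = 166.16 g/mol.

166.16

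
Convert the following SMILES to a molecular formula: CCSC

C3H8S

Heavy atoms from the SMILES: 3 C, 1 S.
Implicit hydrogens by atom environment:
  2 × C: 3 H each → 6
  1 × C: 2 H
  1 × S: no H
  Total hydrogens = 8.
Molecular formula: C3H8S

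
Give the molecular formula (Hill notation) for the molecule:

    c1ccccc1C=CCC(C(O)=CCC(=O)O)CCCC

C18H24O3

Heavy atoms from the SMILES: 18 C, 3 O.
Implicit hydrogens by atom environment:
  5 × C: 2 H each → 10
  5 × C (aromatic): 1 H each → 5
  4 × C: 1 H each → 4
  2 × C: no H
  2 × O: 1 H each → 2
  1 × C: 3 H
  1 × C (aromatic): no H
  1 × O: no H
  Total hydrogens = 24.
Molecular formula: C18H24O3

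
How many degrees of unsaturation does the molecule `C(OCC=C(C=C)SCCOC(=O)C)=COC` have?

Molecular formula from the SMILES: C12H18O4S.
DoU = (2C + 2 + N − H − X)/2 = (2·12 + 2 + 0 − 18 − 0)/2 = 8/2 = 4.
(Structurally: 0 ring(s) + 4 π bond(s) = 4.)

4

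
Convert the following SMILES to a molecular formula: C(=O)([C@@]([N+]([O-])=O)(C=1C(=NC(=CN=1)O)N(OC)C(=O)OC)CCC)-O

C12H16N4O8

Heavy atoms from the SMILES: 12 C, 4 N, 8 O.
Implicit hydrogens by atom environment:
  5 × O: no H
  3 × C: 3 H each → 9
  3 × C (aromatic): no H
  3 × C: no H
  2 × C: 2 H each → 4
  2 × N (aromatic): no H
  2 × O: 1 H each → 2
  1 × C (aromatic): 1 H
  1 × N: no H
  1 × N (charge +1): no H
  1 × O (charge -1): no H
  Total hydrogens = 16.
Molecular formula: C12H16N4O8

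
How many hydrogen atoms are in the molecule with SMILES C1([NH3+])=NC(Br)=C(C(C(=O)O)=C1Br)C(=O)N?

Hydrogens are implicit in SMILES; fill each atom to its normal valence:
  5 × C (aromatic): no H
  2 × Br: no H
  2 × C: no H
  2 × O: no H
  1 × N (charge +1): 3 H
  1 × N: 2 H
  1 × N (aromatic): no H
  1 × O: 1 H
  Total hydrogens = 6.

6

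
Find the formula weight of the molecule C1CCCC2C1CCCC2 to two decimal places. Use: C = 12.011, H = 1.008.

138.25

Molecular formula: C10H18.
M = 10×12.011 + 18×1.008 = 138.25 g/mol.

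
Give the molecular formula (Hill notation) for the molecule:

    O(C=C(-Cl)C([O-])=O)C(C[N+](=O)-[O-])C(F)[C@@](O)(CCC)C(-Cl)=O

Heavy atoms from the SMILES: 11 C, 2 Cl, 1 F, 1 N, 7 O.
Implicit hydrogens by atom environment:
  4 × C: no H
  4 × O: no H
  3 × C: 2 H each → 6
  3 × C: 1 H each → 3
  2 × Cl: no H
  2 × O (charge -1): no H
  1 × C: 3 H
  1 × F: no H
  1 × N (charge +1): no H
  1 × O: 1 H
  Total hydrogens = 13.
Net charge -1.
Molecular formula: C11H13Cl2FNO7-

C11H13Cl2FNO7-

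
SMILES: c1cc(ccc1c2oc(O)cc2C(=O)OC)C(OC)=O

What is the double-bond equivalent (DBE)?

Molecular formula from the SMILES: C14H12O6.
DoU = (2C + 2 + N − H − X)/2 = (2·14 + 2 + 0 − 12 − 0)/2 = 18/2 = 9.
(Structurally: 2 ring(s) + 7 π bond(s) = 9.)

9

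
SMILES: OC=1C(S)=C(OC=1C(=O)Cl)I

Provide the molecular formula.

C5H2ClIO3S

Heavy atoms from the SMILES: 5 C, 1 Cl, 1 I, 3 O, 1 S.
Implicit hydrogens by atom environment:
  4 × C (aromatic): no H
  1 × C: no H
  1 × Cl: no H
  1 × I: no H
  1 × O: 1 H
  1 × O (aromatic): no H
  1 × O: no H
  1 × S: 1 H
  Total hydrogens = 2.
Molecular formula: C5H2ClIO3S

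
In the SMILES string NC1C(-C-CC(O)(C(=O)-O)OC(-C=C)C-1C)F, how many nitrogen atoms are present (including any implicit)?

The symbol for nitrogen appears 1 time in the SMILES.

1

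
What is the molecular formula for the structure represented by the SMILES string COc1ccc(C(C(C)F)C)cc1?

Heavy atoms from the SMILES: 11 C, 1 F, 1 O.
Implicit hydrogens by atom environment:
  4 × C (aromatic): 1 H each → 4
  3 × C: 3 H each → 9
  2 × C: 1 H each → 2
  2 × C (aromatic): no H
  1 × F: no H
  1 × O: no H
  Total hydrogens = 15.
Molecular formula: C11H15FO

C11H15FO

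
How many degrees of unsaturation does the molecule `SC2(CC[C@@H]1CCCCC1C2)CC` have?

Molecular formula from the SMILES: C12H22S.
DoU = (2C + 2 + N − H − X)/2 = (2·12 + 2 + 0 − 22 − 0)/2 = 4/2 = 2.
(Structurally: 2 ring(s) + 0 π bond(s) = 2.)

2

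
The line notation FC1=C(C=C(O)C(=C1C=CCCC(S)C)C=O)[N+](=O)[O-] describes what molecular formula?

C13H14FNO4S

Heavy atoms from the SMILES: 13 C, 1 F, 1 N, 4 O, 1 S.
Implicit hydrogens by atom environment:
  5 × C (aromatic): no H
  4 × C: 1 H each → 4
  2 × C: 2 H each → 4
  2 × O: no H
  1 × C: 3 H
  1 × C (aromatic): 1 H
  1 × F: no H
  1 × N (charge +1): no H
  1 × O: 1 H
  1 × O (charge -1): no H
  1 × S: 1 H
  Total hydrogens = 14.
Molecular formula: C13H14FNO4S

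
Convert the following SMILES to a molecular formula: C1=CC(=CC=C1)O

Heavy atoms from the SMILES: 6 C, 1 O.
Implicit hydrogens by atom environment:
  5 × C (aromatic): 1 H each → 5
  1 × C (aromatic): no H
  1 × O: 1 H
  Total hydrogens = 6.
Molecular formula: C6H6O

C6H6O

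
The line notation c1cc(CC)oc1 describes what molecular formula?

C6H8O

Heavy atoms from the SMILES: 6 C, 1 O.
Implicit hydrogens by atom environment:
  3 × C (aromatic): 1 H each → 3
  1 × C: 3 H
  1 × C: 2 H
  1 × C (aromatic): no H
  1 × O (aromatic): no H
  Total hydrogens = 8.
Molecular formula: C6H8O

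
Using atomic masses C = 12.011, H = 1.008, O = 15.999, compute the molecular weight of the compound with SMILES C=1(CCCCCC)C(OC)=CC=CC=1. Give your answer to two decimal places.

Molecular formula: C13H20O.
M = 13×12.011 + 20×1.008 + 1×15.999 = 192.30 g/mol.

192.30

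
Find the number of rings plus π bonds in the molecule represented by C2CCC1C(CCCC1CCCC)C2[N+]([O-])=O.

Molecular formula from the SMILES: C14H25NO2.
DoU = (2C + 2 + N − H − X)/2 = (2·14 + 2 + 1 − 25 − 0)/2 = 6/2 = 3.
(Structurally: 2 ring(s) + 1 π bond(s) = 3.)

3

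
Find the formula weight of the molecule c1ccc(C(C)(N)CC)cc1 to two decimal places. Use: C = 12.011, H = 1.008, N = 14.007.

149.24

Molecular formula: C10H15N.
M = 10×12.011 + 15×1.008 + 1×14.007 = 149.24 g/mol.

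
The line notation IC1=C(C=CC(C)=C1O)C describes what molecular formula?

Heavy atoms from the SMILES: 8 C, 1 I, 1 O.
Implicit hydrogens by atom environment:
  4 × C (aromatic): no H
  2 × C: 3 H each → 6
  2 × C (aromatic): 1 H each → 2
  1 × I: no H
  1 × O: 1 H
  Total hydrogens = 9.
Molecular formula: C8H9IO

C8H9IO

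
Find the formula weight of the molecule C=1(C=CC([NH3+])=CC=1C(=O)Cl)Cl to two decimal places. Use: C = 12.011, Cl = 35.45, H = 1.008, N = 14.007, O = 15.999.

Molecular formula: C7H6Cl2NO+.
M = 7×12.011 + 2×35.45 + 6×1.008 + 1×14.007 + 1×15.999 = 191.03 g/mol.

191.03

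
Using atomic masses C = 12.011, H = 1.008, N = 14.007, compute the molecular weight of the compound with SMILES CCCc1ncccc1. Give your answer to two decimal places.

121.18

Molecular formula: C8H11N.
M = 8×12.011 + 11×1.008 + 1×14.007 = 121.18 g/mol.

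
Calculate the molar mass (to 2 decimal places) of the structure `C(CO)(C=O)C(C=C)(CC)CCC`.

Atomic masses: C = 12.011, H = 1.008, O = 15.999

Molecular formula: C11H20O2.
M = 11×12.011 + 20×1.008 + 2×15.999 = 184.28 g/mol.

184.28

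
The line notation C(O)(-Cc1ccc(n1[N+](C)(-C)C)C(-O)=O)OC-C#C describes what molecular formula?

C13H19N2O4+

Heavy atoms from the SMILES: 13 C, 2 N, 4 O.
Implicit hydrogens by atom environment:
  3 × C: 3 H each → 9
  2 × C: 2 H each → 4
  2 × C (aromatic): 1 H each → 2
  2 × C: 1 H each → 2
  2 × C (aromatic): no H
  2 × C: no H
  2 × O: 1 H each → 2
  2 × O: no H
  1 × N (aromatic): no H
  1 × N (charge +1): no H
  Total hydrogens = 19.
Net charge +1.
Molecular formula: C13H19N2O4+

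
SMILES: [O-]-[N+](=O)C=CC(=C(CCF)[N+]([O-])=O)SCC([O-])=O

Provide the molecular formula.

C8H8FN2O6S-

Heavy atoms from the SMILES: 8 C, 1 F, 2 N, 6 O, 1 S.
Implicit hydrogens by atom environment:
  3 × C: 2 H each → 6
  3 × C: no H
  3 × O: no H
  3 × O (charge -1): no H
  2 × C: 1 H each → 2
  2 × N (charge +1): no H
  1 × F: no H
  1 × S: no H
  Total hydrogens = 8.
Net charge -1.
Molecular formula: C8H8FN2O6S-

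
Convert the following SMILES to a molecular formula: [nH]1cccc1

Heavy atoms from the SMILES: 4 C, 1 N.
Implicit hydrogens by atom environment:
  4 × C (aromatic): 1 H each → 4
  1 × N (aromatic): 1 H
  Total hydrogens = 5.
Molecular formula: C4H5N

C4H5N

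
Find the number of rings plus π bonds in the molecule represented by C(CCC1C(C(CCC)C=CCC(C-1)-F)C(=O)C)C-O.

Molecular formula from the SMILES: C17H29FO2.
DoU = (2C + 2 + N − H − X)/2 = (2·17 + 2 + 0 − 29 − 1)/2 = 6/2 = 3.
(Structurally: 1 ring(s) + 2 π bond(s) = 3.)

3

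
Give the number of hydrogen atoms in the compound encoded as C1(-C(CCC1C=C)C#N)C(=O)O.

Hydrogens are implicit in SMILES; fill each atom to its normal valence:
  4 × C: 1 H each → 4
  3 × C: 2 H each → 6
  2 × C: no H
  1 × N: no H
  1 × O: 1 H
  1 × O: no H
  Total hydrogens = 11.

11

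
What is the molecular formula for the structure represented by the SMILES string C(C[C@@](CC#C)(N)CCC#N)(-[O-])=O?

C9H11N2O2-

Heavy atoms from the SMILES: 9 C, 2 N, 2 O.
Implicit hydrogens by atom environment:
  4 × C: 2 H each → 8
  4 × C: no H
  1 × C: 1 H
  1 × N: 2 H
  1 × N: no H
  1 × O: no H
  1 × O (charge -1): no H
  Total hydrogens = 11.
Net charge -1.
Molecular formula: C9H11N2O2-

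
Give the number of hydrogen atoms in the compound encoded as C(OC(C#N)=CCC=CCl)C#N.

Hydrogens are implicit in SMILES; fill each atom to its normal valence:
  3 × C: 1 H each → 3
  3 × C: no H
  2 × C: 2 H each → 4
  2 × N: no H
  1 × Cl: no H
  1 × O: no H
  Total hydrogens = 7.

7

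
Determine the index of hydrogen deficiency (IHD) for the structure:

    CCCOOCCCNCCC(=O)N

Molecular formula from the SMILES: C9H20N2O3.
DoU = (2C + 2 + N − H − X)/2 = (2·9 + 2 + 2 − 20 − 0)/2 = 2/2 = 1.
(Structurally: 0 ring(s) + 1 π bond(s) = 1.)

1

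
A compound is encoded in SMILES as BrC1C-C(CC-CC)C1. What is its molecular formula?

C8H15Br

Heavy atoms from the SMILES: 1 Br, 8 C.
Implicit hydrogens by atom environment:
  5 × C: 2 H each → 10
  2 × C: 1 H each → 2
  1 × Br: no H
  1 × C: 3 H
  Total hydrogens = 15.
Molecular formula: C8H15Br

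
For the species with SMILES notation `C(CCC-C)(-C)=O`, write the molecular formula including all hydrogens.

C6H12O

Heavy atoms from the SMILES: 6 C, 1 O.
Implicit hydrogens by atom environment:
  3 × C: 2 H each → 6
  2 × C: 3 H each → 6
  1 × C: no H
  1 × O: no H
  Total hydrogens = 12.
Molecular formula: C6H12O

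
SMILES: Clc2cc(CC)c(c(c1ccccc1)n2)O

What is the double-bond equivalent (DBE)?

8

Molecular formula from the SMILES: C13H12ClNO.
DoU = (2C + 2 + N − H − X)/2 = (2·13 + 2 + 1 − 12 − 1)/2 = 16/2 = 8.
(Structurally: 2 ring(s) + 6 π bond(s) = 8.)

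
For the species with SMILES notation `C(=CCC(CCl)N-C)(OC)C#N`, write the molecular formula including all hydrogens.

Heavy atoms from the SMILES: 8 C, 1 Cl, 2 N, 1 O.
Implicit hydrogens by atom environment:
  2 × C: 3 H each → 6
  2 × C: 2 H each → 4
  2 × C: 1 H each → 2
  2 × C: no H
  1 × Cl: no H
  1 × N: 1 H
  1 × N: no H
  1 × O: no H
  Total hydrogens = 13.
Molecular formula: C8H13ClN2O

C8H13ClN2O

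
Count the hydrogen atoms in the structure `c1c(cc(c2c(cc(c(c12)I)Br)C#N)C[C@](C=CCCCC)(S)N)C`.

22

Hydrogens are implicit in SMILES; fill each atom to its normal valence:
  7 × C (aromatic): no H
  4 × C: 2 H each → 8
  3 × C (aromatic): 1 H each → 3
  2 × C: 3 H each → 6
  2 × C: 1 H each → 2
  2 × C: no H
  1 × Br: no H
  1 × I: no H
  1 × N: 2 H
  1 × N: no H
  1 × S: 1 H
  Total hydrogens = 22.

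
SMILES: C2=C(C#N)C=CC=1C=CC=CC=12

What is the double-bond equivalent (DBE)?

9

Molecular formula from the SMILES: C11H7N.
DoU = (2C + 2 + N − H − X)/2 = (2·11 + 2 + 1 − 7 − 0)/2 = 18/2 = 9.
(Structurally: 2 ring(s) + 7 π bond(s) = 9.)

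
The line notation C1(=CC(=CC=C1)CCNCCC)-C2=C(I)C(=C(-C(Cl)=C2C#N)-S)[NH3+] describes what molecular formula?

Heavy atoms from the SMILES: 18 C, 1 Cl, 1 I, 3 N, 1 S.
Implicit hydrogens by atom environment:
  8 × C (aromatic): no H
  4 × C: 2 H each → 8
  4 × C (aromatic): 1 H each → 4
  1 × C: 3 H
  1 × C: no H
  1 × Cl: no H
  1 × I: no H
  1 × N (charge +1): 3 H
  1 × N: 1 H
  1 × N: no H
  1 × S: 1 H
  Total hydrogens = 20.
Net charge +1.
Molecular formula: C18H20ClIN3S+

C18H20ClIN3S+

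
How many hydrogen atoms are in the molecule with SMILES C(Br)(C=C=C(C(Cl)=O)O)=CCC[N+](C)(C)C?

16

Hydrogens are implicit in SMILES; fill each atom to its normal valence:
  4 × C: no H
  3 × C: 3 H each → 9
  2 × C: 2 H each → 4
  2 × C: 1 H each → 2
  1 × Br: no H
  1 × Cl: no H
  1 × N (charge +1): no H
  1 × O: 1 H
  1 × O: no H
  Total hydrogens = 16.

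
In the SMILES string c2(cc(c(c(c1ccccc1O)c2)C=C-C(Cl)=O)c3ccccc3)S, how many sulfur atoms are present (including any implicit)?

1

The symbol for sulfur appears 1 time in the SMILES.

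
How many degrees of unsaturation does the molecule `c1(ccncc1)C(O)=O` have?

Molecular formula from the SMILES: C6H5NO2.
DoU = (2C + 2 + N − H − X)/2 = (2·6 + 2 + 1 − 5 − 0)/2 = 10/2 = 5.
(Structurally: 1 ring(s) + 4 π bond(s) = 5.)

5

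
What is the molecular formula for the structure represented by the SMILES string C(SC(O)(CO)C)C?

C5H12O2S

Heavy atoms from the SMILES: 5 C, 2 O, 1 S.
Implicit hydrogens by atom environment:
  2 × C: 3 H each → 6
  2 × C: 2 H each → 4
  2 × O: 1 H each → 2
  1 × C: no H
  1 × S: no H
  Total hydrogens = 12.
Molecular formula: C5H12O2S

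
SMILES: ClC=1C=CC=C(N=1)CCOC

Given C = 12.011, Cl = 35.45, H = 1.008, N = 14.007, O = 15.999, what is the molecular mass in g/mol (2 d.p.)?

Molecular formula: C8H10ClNO.
M = 8×12.011 + 1×35.45 + 10×1.008 + 1×14.007 + 1×15.999 = 171.62 g/mol.

171.62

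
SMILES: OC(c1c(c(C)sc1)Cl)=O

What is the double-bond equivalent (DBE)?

4

Molecular formula from the SMILES: C6H5ClO2S.
DoU = (2C + 2 + N − H − X)/2 = (2·6 + 2 + 0 − 5 − 1)/2 = 8/2 = 4.
(Structurally: 1 ring(s) + 3 π bond(s) = 4.)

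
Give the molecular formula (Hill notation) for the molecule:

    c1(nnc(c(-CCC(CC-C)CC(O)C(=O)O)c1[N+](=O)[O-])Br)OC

C14H20BrN3O6

Heavy atoms from the SMILES: 1 Br, 14 C, 3 N, 6 O.
Implicit hydrogens by atom environment:
  5 × C: 2 H each → 10
  4 × C (aromatic): no H
  3 × O: no H
  2 × C: 3 H each → 6
  2 × C: 1 H each → 2
  2 × N (aromatic): no H
  2 × O: 1 H each → 2
  1 × Br: no H
  1 × C: no H
  1 × N (charge +1): no H
  1 × O (charge -1): no H
  Total hydrogens = 20.
Molecular formula: C14H20BrN3O6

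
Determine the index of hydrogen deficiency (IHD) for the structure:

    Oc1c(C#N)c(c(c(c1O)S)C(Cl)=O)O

Molecular formula from the SMILES: C8H4ClNO4S.
DoU = (2C + 2 + N − H − X)/2 = (2·8 + 2 + 1 − 4 − 1)/2 = 14/2 = 7.
(Structurally: 1 ring(s) + 6 π bond(s) = 7.)

7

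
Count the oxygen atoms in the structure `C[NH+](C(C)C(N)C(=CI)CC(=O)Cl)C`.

The symbol for oxygen appears 1 time in the SMILES.

1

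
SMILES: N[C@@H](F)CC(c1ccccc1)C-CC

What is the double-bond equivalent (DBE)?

Molecular formula from the SMILES: C12H18FN.
DoU = (2C + 2 + N − H − X)/2 = (2·12 + 2 + 1 − 18 − 1)/2 = 8/2 = 4.
(Structurally: 1 ring(s) + 3 π bond(s) = 4.)

4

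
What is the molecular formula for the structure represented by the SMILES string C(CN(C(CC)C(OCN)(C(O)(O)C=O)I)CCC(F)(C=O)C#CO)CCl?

C16H25ClFIN2O6

Heavy atoms from the SMILES: 16 C, 1 Cl, 1 F, 1 I, 2 N, 6 O.
Implicit hydrogens by atom environment:
  7 × C: 2 H each → 14
  5 × C: no H
  3 × C: 1 H each → 3
  3 × O: 1 H each → 3
  3 × O: no H
  1 × C: 3 H
  1 × Cl: no H
  1 × F: no H
  1 × I: no H
  1 × N: 2 H
  1 × N: no H
  Total hydrogens = 25.
Molecular formula: C16H25ClFIN2O6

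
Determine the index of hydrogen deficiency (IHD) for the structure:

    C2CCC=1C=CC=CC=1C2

5

Molecular formula from the SMILES: C10H12.
DoU = (2C + 2 + N − H − X)/2 = (2·10 + 2 + 0 − 12 − 0)/2 = 10/2 = 5.
(Structurally: 2 ring(s) + 3 π bond(s) = 5.)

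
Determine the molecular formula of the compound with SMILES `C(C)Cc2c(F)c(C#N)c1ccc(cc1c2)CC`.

C16H16FN

Heavy atoms from the SMILES: 16 C, 1 F, 1 N.
Implicit hydrogens by atom environment:
  6 × C (aromatic): no H
  4 × C (aromatic): 1 H each → 4
  3 × C: 2 H each → 6
  2 × C: 3 H each → 6
  1 × C: no H
  1 × F: no H
  1 × N: no H
  Total hydrogens = 16.
Molecular formula: C16H16FN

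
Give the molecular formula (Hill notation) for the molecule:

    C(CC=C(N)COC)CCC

Heavy atoms from the SMILES: 9 C, 1 N, 1 O.
Implicit hydrogens by atom environment:
  5 × C: 2 H each → 10
  2 × C: 3 H each → 6
  1 × C: 1 H
  1 × C: no H
  1 × N: 2 H
  1 × O: no H
  Total hydrogens = 19.
Molecular formula: C9H19NO

C9H19NO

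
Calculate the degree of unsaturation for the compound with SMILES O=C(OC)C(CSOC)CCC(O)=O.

2

Molecular formula from the SMILES: C8H14O5S.
DoU = (2C + 2 + N − H − X)/2 = (2·8 + 2 + 0 − 14 − 0)/2 = 4/2 = 2.
(Structurally: 0 ring(s) + 2 π bond(s) = 2.)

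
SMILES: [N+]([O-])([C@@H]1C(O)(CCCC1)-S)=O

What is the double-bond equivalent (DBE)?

2

Molecular formula from the SMILES: C6H11NO3S.
DoU = (2C + 2 + N − H − X)/2 = (2·6 + 2 + 1 − 11 − 0)/2 = 4/2 = 2.
(Structurally: 1 ring(s) + 1 π bond(s) = 2.)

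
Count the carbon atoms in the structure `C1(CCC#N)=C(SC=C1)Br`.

The symbol for carbon appears 7 times in the SMILES.

7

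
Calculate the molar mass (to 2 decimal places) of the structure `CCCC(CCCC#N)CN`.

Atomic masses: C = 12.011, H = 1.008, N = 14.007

154.26

Molecular formula: C9H18N2.
M = 9×12.011 + 18×1.008 + 2×14.007 = 154.26 g/mol.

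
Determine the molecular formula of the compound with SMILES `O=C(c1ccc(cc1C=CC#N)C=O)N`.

C11H8N2O2

Heavy atoms from the SMILES: 11 C, 2 N, 2 O.
Implicit hydrogens by atom environment:
  3 × C (aromatic): 1 H each → 3
  3 × C: 1 H each → 3
  3 × C (aromatic): no H
  2 × C: no H
  2 × O: no H
  1 × N: 2 H
  1 × N: no H
  Total hydrogens = 8.
Molecular formula: C11H8N2O2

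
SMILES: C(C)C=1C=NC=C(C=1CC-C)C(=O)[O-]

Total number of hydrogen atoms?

Hydrogens are implicit in SMILES; fill each atom to its normal valence:
  3 × C: 2 H each → 6
  3 × C (aromatic): no H
  2 × C: 3 H each → 6
  2 × C (aromatic): 1 H each → 2
  1 × C: no H
  1 × N (aromatic): no H
  1 × O: no H
  1 × O (charge -1): no H
  Total hydrogens = 14.

14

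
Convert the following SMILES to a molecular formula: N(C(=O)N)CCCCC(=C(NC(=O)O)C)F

Heavy atoms from the SMILES: 9 C, 1 F, 3 N, 3 O.
Implicit hydrogens by atom environment:
  4 × C: 2 H each → 8
  4 × C: no H
  2 × N: 1 H each → 2
  2 × O: no H
  1 × C: 3 H
  1 × F: no H
  1 × N: 2 H
  1 × O: 1 H
  Total hydrogens = 16.
Molecular formula: C9H16FN3O3

C9H16FN3O3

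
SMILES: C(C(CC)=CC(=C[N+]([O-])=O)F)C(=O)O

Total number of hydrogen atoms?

Hydrogens are implicit in SMILES; fill each atom to its normal valence:
  3 × C: no H
  2 × C: 2 H each → 4
  2 × C: 1 H each → 2
  2 × O: no H
  1 × C: 3 H
  1 × F: no H
  1 × N (charge +1): no H
  1 × O: 1 H
  1 × O (charge -1): no H
  Total hydrogens = 10.

10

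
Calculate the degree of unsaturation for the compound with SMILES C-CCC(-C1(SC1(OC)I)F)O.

1

Molecular formula from the SMILES: C7H12FIO2S.
DoU = (2C + 2 + N − H − X)/2 = (2·7 + 2 + 0 − 12 − 2)/2 = 2/2 = 1.
(Structurally: 1 ring(s) + 0 π bond(s) = 1.)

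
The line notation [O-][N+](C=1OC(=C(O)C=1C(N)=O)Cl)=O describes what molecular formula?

C5H3ClN2O5

Heavy atoms from the SMILES: 5 C, 1 Cl, 2 N, 5 O.
Implicit hydrogens by atom environment:
  4 × C (aromatic): no H
  2 × O: no H
  1 × C: no H
  1 × Cl: no H
  1 × N: 2 H
  1 × N (charge +1): no H
  1 × O: 1 H
  1 × O (aromatic): no H
  1 × O (charge -1): no H
  Total hydrogens = 3.
Molecular formula: C5H3ClN2O5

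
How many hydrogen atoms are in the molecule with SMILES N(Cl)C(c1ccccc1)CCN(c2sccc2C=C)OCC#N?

Hydrogens are implicit in SMILES; fill each atom to its normal valence:
  7 × C (aromatic): 1 H each → 7
  4 × C: 2 H each → 8
  3 × C (aromatic): no H
  2 × C: 1 H each → 2
  2 × N: no H
  1 × C: no H
  1 × Cl: no H
  1 × N: 1 H
  1 × O: no H
  1 × S (aromatic): no H
  Total hydrogens = 18.

18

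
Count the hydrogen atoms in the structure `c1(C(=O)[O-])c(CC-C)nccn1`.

Hydrogens are implicit in SMILES; fill each atom to its normal valence:
  2 × C: 2 H each → 4
  2 × C (aromatic): 1 H each → 2
  2 × C (aromatic): no H
  2 × N (aromatic): no H
  1 × C: 3 H
  1 × C: no H
  1 × O: no H
  1 × O (charge -1): no H
  Total hydrogens = 9.

9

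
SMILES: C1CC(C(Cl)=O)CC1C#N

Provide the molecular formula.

C7H8ClNO

Heavy atoms from the SMILES: 7 C, 1 Cl, 1 N, 1 O.
Implicit hydrogens by atom environment:
  3 × C: 2 H each → 6
  2 × C: 1 H each → 2
  2 × C: no H
  1 × Cl: no H
  1 × N: no H
  1 × O: no H
  Total hydrogens = 8.
Molecular formula: C7H8ClNO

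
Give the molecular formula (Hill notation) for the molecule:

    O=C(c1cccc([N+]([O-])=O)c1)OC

Heavy atoms from the SMILES: 8 C, 1 N, 4 O.
Implicit hydrogens by atom environment:
  4 × C (aromatic): 1 H each → 4
  3 × O: no H
  2 × C (aromatic): no H
  1 × C: 3 H
  1 × C: no H
  1 × N (charge +1): no H
  1 × O (charge -1): no H
  Total hydrogens = 7.
Molecular formula: C8H7NO4

C8H7NO4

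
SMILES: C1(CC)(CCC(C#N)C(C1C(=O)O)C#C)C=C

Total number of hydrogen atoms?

17

Hydrogens are implicit in SMILES; fill each atom to its normal valence:
  5 × C: 1 H each → 5
  4 × C: 2 H each → 8
  4 × C: no H
  1 × C: 3 H
  1 × N: no H
  1 × O: 1 H
  1 × O: no H
  Total hydrogens = 17.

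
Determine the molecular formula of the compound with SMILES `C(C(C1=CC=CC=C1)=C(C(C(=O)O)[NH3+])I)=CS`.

C12H13INO2S+

Heavy atoms from the SMILES: 12 C, 1 I, 1 N, 2 O, 1 S.
Implicit hydrogens by atom environment:
  5 × C (aromatic): 1 H each → 5
  3 × C: 1 H each → 3
  3 × C: no H
  1 × C (aromatic): no H
  1 × I: no H
  1 × N (charge +1): 3 H
  1 × O: 1 H
  1 × O: no H
  1 × S: 1 H
  Total hydrogens = 13.
Net charge +1.
Molecular formula: C12H13INO2S+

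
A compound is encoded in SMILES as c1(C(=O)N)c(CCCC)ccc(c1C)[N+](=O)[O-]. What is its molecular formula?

C12H16N2O3

Heavy atoms from the SMILES: 12 C, 2 N, 3 O.
Implicit hydrogens by atom environment:
  4 × C (aromatic): no H
  3 × C: 2 H each → 6
  2 × C: 3 H each → 6
  2 × C (aromatic): 1 H each → 2
  2 × O: no H
  1 × C: no H
  1 × N: 2 H
  1 × N (charge +1): no H
  1 × O (charge -1): no H
  Total hydrogens = 16.
Molecular formula: C12H16N2O3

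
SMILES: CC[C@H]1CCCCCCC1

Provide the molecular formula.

C10H20

Heavy atoms from the SMILES: 10 C.
Implicit hydrogens by atom environment:
  8 × C: 2 H each → 16
  1 × C: 3 H
  1 × C: 1 H
  Total hydrogens = 20.
Molecular formula: C10H20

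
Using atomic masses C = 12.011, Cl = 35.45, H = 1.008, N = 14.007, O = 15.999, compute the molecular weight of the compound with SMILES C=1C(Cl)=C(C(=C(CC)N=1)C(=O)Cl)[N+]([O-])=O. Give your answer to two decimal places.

Molecular formula: C8H6Cl2N2O3.
M = 8×12.011 + 2×35.45 + 6×1.008 + 2×14.007 + 3×15.999 = 249.05 g/mol.

249.05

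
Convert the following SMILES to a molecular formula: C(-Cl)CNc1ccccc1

Heavy atoms from the SMILES: 8 C, 1 Cl, 1 N.
Implicit hydrogens by atom environment:
  5 × C (aromatic): 1 H each → 5
  2 × C: 2 H each → 4
  1 × C (aromatic): no H
  1 × Cl: no H
  1 × N: 1 H
  Total hydrogens = 10.
Molecular formula: C8H10ClN

C8H10ClN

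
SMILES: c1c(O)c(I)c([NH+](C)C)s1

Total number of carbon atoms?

6

The symbol for carbon appears 6 times in the SMILES. Lowercase c denotes aromatic carbon and counts toward C.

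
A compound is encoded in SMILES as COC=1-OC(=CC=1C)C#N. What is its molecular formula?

Heavy atoms from the SMILES: 7 C, 1 N, 2 O.
Implicit hydrogens by atom environment:
  3 × C (aromatic): no H
  2 × C: 3 H each → 6
  1 × C (aromatic): 1 H
  1 × C: no H
  1 × N: no H
  1 × O (aromatic): no H
  1 × O: no H
  Total hydrogens = 7.
Molecular formula: C7H7NO2

C7H7NO2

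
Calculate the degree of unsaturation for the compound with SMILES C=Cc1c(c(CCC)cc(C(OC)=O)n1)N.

Molecular formula from the SMILES: C12H16N2O2.
DoU = (2C + 2 + N − H − X)/2 = (2·12 + 2 + 2 − 16 − 0)/2 = 12/2 = 6.
(Structurally: 1 ring(s) + 5 π bond(s) = 6.)

6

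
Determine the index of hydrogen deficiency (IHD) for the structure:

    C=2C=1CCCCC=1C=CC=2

Molecular formula from the SMILES: C10H12.
DoU = (2C + 2 + N − H − X)/2 = (2·10 + 2 + 0 − 12 − 0)/2 = 10/2 = 5.
(Structurally: 2 ring(s) + 3 π bond(s) = 5.)

5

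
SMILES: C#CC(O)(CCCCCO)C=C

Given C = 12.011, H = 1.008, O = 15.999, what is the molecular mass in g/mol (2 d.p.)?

Molecular formula: C10H16O2.
M = 10×12.011 + 16×1.008 + 2×15.999 = 168.24 g/mol.

168.24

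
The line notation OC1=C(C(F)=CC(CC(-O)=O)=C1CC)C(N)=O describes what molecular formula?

Heavy atoms from the SMILES: 11 C, 1 F, 1 N, 4 O.
Implicit hydrogens by atom environment:
  5 × C (aromatic): no H
  2 × C: 2 H each → 4
  2 × C: no H
  2 × O: 1 H each → 2
  2 × O: no H
  1 × C: 3 H
  1 × C (aromatic): 1 H
  1 × F: no H
  1 × N: 2 H
  Total hydrogens = 12.
Molecular formula: C11H12FNO4

C11H12FNO4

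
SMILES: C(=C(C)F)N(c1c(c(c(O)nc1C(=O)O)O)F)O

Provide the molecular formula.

Heavy atoms from the SMILES: 9 C, 2 F, 2 N, 5 O.
Implicit hydrogens by atom environment:
  5 × C (aromatic): no H
  4 × O: 1 H each → 4
  2 × C: no H
  2 × F: no H
  1 × C: 3 H
  1 × C: 1 H
  1 × N (aromatic): no H
  1 × N: no H
  1 × O: no H
  Total hydrogens = 8.
Molecular formula: C9H8F2N2O5

C9H8F2N2O5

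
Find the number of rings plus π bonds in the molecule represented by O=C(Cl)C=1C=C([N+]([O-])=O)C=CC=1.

Molecular formula from the SMILES: C7H4ClNO3.
DoU = (2C + 2 + N − H − X)/2 = (2·7 + 2 + 1 − 4 − 1)/2 = 12/2 = 6.
(Structurally: 1 ring(s) + 5 π bond(s) = 6.)

6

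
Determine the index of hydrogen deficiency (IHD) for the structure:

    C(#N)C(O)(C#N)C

4

Molecular formula from the SMILES: C4H4N2O.
DoU = (2C + 2 + N − H − X)/2 = (2·4 + 2 + 2 − 4 − 0)/2 = 8/2 = 4.
(Structurally: 0 ring(s) + 4 π bond(s) = 4.)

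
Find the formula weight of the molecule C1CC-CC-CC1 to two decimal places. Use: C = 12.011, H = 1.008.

Molecular formula: C7H14.
M = 7×12.011 + 14×1.008 = 98.19 g/mol.

98.19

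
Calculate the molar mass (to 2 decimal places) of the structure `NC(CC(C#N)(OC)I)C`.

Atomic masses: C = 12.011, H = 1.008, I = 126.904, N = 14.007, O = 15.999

Molecular formula: C6H11IN2O.
M = 6×12.011 + 11×1.008 + 1×126.904 + 2×14.007 + 1×15.999 = 254.07 g/mol.

254.07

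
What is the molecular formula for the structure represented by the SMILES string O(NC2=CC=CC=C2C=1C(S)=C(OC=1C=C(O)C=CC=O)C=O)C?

Heavy atoms from the SMILES: 17 C, 1 N, 5 O, 1 S.
Implicit hydrogens by atom environment:
  6 × C (aromatic): no H
  5 × C: 1 H each → 5
  4 × C (aromatic): 1 H each → 4
  3 × O: no H
  1 × C: 3 H
  1 × C: no H
  1 × N: 1 H
  1 × O: 1 H
  1 × O (aromatic): no H
  1 × S: 1 H
  Total hydrogens = 15.
Molecular formula: C17H15NO5S

C17H15NO5S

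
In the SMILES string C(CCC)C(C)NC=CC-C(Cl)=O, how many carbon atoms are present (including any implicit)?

The symbol for carbon appears 10 times in the SMILES. (Cl is a single chlorine, not C + l.)

10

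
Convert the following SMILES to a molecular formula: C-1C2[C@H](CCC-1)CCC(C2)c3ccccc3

C16H22

Heavy atoms from the SMILES: 16 C.
Implicit hydrogens by atom environment:
  7 × C: 2 H each → 14
  5 × C (aromatic): 1 H each → 5
  3 × C: 1 H each → 3
  1 × C (aromatic): no H
  Total hydrogens = 22.
Molecular formula: C16H22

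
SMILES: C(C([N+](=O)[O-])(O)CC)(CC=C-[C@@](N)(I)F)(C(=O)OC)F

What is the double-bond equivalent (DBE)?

3

Molecular formula from the SMILES: C10H15F2IN2O5.
DoU = (2C + 2 + N − H − X)/2 = (2·10 + 2 + 2 − 15 − 3)/2 = 6/2 = 3.
(Structurally: 0 ring(s) + 3 π bond(s) = 3.)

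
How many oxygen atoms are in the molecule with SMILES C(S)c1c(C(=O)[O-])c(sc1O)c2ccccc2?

3

The symbol for oxygen appears 3 times in the SMILES.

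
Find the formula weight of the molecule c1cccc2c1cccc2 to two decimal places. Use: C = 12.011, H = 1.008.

128.17

Molecular formula: C10H8.
M = 10×12.011 + 8×1.008 = 128.17 g/mol.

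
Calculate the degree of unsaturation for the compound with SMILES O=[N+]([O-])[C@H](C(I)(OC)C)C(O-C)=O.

Molecular formula from the SMILES: C6H10INO5.
DoU = (2C + 2 + N − H − X)/2 = (2·6 + 2 + 1 − 10 − 1)/2 = 4/2 = 2.
(Structurally: 0 ring(s) + 2 π bond(s) = 2.)

2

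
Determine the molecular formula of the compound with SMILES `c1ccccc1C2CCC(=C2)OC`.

Heavy atoms from the SMILES: 12 C, 1 O.
Implicit hydrogens by atom environment:
  5 × C (aromatic): 1 H each → 5
  2 × C: 2 H each → 4
  2 × C: 1 H each → 2
  1 × C: 3 H
  1 × C: no H
  1 × C (aromatic): no H
  1 × O: no H
  Total hydrogens = 14.
Molecular formula: C12H14O

C12H14O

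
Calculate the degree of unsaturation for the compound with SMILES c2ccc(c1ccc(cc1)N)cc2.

Molecular formula from the SMILES: C12H11N.
DoU = (2C + 2 + N − H − X)/2 = (2·12 + 2 + 1 − 11 − 0)/2 = 16/2 = 8.
(Structurally: 2 ring(s) + 6 π bond(s) = 8.)

8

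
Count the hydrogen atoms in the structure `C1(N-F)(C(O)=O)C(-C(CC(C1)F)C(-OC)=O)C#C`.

13

Hydrogens are implicit in SMILES; fill each atom to its normal valence:
  4 × C: 1 H each → 4
  4 × C: no H
  3 × O: no H
  2 × C: 2 H each → 4
  2 × F: no H
  1 × C: 3 H
  1 × N: 1 H
  1 × O: 1 H
  Total hydrogens = 13.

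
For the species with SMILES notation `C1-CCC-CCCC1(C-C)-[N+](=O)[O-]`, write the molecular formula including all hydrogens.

Heavy atoms from the SMILES: 10 C, 1 N, 2 O.
Implicit hydrogens by atom environment:
  8 × C: 2 H each → 16
  1 × C: 3 H
  1 × C: no H
  1 × N (charge +1): no H
  1 × O: no H
  1 × O (charge -1): no H
  Total hydrogens = 19.
Molecular formula: C10H19NO2

C10H19NO2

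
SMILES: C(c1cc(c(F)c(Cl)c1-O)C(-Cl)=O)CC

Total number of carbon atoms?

The symbol for carbon appears 10 times in the SMILES. Lowercase c denotes aromatic carbon and counts toward C.

10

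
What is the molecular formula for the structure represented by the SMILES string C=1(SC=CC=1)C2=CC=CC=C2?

C10H8S

Heavy atoms from the SMILES: 10 C, 1 S.
Implicit hydrogens by atom environment:
  8 × C (aromatic): 1 H each → 8
  2 × C (aromatic): no H
  1 × S (aromatic): no H
  Total hydrogens = 8.
Molecular formula: C10H8S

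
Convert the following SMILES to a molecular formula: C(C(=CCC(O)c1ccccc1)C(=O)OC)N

Heavy atoms from the SMILES: 13 C, 1 N, 3 O.
Implicit hydrogens by atom environment:
  5 × C (aromatic): 1 H each → 5
  2 × C: 2 H each → 4
  2 × C: 1 H each → 2
  2 × C: no H
  2 × O: no H
  1 × C: 3 H
  1 × C (aromatic): no H
  1 × N: 2 H
  1 × O: 1 H
  Total hydrogens = 17.
Molecular formula: C13H17NO3

C13H17NO3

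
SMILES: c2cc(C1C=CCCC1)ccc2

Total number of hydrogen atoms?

14

Hydrogens are implicit in SMILES; fill each atom to its normal valence:
  5 × C (aromatic): 1 H each → 5
  3 × C: 2 H each → 6
  3 × C: 1 H each → 3
  1 × C (aromatic): no H
  Total hydrogens = 14.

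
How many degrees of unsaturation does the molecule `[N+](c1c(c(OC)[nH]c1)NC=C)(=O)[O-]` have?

Molecular formula from the SMILES: C7H9N3O3.
DoU = (2C + 2 + N − H − X)/2 = (2·7 + 2 + 3 − 9 − 0)/2 = 10/2 = 5.
(Structurally: 1 ring(s) + 4 π bond(s) = 5.)

5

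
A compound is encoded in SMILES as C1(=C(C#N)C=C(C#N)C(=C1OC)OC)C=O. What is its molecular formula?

Heavy atoms from the SMILES: 11 C, 2 N, 3 O.
Implicit hydrogens by atom environment:
  5 × C (aromatic): no H
  3 × O: no H
  2 × C: 3 H each → 6
  2 × C: no H
  2 × N: no H
  1 × C (aromatic): 1 H
  1 × C: 1 H
  Total hydrogens = 8.
Molecular formula: C11H8N2O3

C11H8N2O3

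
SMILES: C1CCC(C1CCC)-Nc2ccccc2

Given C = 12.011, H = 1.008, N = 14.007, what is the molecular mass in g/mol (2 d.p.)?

203.33

Molecular formula: C14H21N.
M = 14×12.011 + 21×1.008 + 1×14.007 = 203.33 g/mol.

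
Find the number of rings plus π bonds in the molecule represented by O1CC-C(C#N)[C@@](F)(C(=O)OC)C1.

Molecular formula from the SMILES: C8H10FNO3.
DoU = (2C + 2 + N − H − X)/2 = (2·8 + 2 + 1 − 10 − 1)/2 = 8/2 = 4.
(Structurally: 1 ring(s) + 3 π bond(s) = 4.)

4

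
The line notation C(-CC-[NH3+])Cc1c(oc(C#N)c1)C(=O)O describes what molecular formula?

Heavy atoms from the SMILES: 10 C, 2 N, 3 O.
Implicit hydrogens by atom environment:
  4 × C: 2 H each → 8
  3 × C (aromatic): no H
  2 × C: no H
  1 × C (aromatic): 1 H
  1 × N (charge +1): 3 H
  1 × N: no H
  1 × O: 1 H
  1 × O (aromatic): no H
  1 × O: no H
  Total hydrogens = 13.
Net charge +1.
Molecular formula: C10H13N2O3+

C10H13N2O3+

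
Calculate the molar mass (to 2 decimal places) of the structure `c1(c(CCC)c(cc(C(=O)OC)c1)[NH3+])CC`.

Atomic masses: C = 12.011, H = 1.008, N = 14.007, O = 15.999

222.31

Molecular formula: C13H20NO2+.
M = 13×12.011 + 20×1.008 + 1×14.007 + 2×15.999 = 222.31 g/mol.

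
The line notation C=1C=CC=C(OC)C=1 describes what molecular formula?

C7H8O

Heavy atoms from the SMILES: 7 C, 1 O.
Implicit hydrogens by atom environment:
  5 × C (aromatic): 1 H each → 5
  1 × C: 3 H
  1 × C (aromatic): no H
  1 × O: no H
  Total hydrogens = 8.
Molecular formula: C7H8O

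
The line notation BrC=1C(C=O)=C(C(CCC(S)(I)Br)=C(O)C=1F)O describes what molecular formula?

Heavy atoms from the SMILES: 2 Br, 10 C, 1 F, 1 I, 3 O, 1 S.
Implicit hydrogens by atom environment:
  6 × C (aromatic): no H
  2 × Br: no H
  2 × C: 2 H each → 4
  2 × O: 1 H each → 2
  1 × C: 1 H
  1 × C: no H
  1 × F: no H
  1 × I: no H
  1 × O: no H
  1 × S: 1 H
  Total hydrogens = 8.
Molecular formula: C10H8Br2FIO3S

C10H8Br2FIO3S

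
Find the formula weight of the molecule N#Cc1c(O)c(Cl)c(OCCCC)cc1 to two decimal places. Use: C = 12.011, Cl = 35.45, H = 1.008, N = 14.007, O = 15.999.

Molecular formula: C11H12ClNO2.
M = 11×12.011 + 1×35.45 + 12×1.008 + 1×14.007 + 2×15.999 = 225.67 g/mol.

225.67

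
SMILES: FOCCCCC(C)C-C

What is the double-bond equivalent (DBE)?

0

Molecular formula from the SMILES: C8H17FO.
DoU = (2C + 2 + N − H − X)/2 = (2·8 + 2 + 0 − 17 − 1)/2 = 0/2 = 0.
(Structurally: 0 ring(s) + 0 π bond(s) = 0.)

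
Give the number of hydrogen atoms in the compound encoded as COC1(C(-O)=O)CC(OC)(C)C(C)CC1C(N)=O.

Hydrogens are implicit in SMILES; fill each atom to its normal valence:
  4 × C: 3 H each → 12
  4 × C: no H
  4 × O: no H
  2 × C: 2 H each → 4
  2 × C: 1 H each → 2
  1 × N: 2 H
  1 × O: 1 H
  Total hydrogens = 21.

21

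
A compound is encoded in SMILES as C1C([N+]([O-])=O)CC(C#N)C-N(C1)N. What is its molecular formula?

C7H12N4O2

Heavy atoms from the SMILES: 7 C, 4 N, 2 O.
Implicit hydrogens by atom environment:
  4 × C: 2 H each → 8
  2 × C: 1 H each → 2
  2 × N: no H
  1 × C: no H
  1 × N: 2 H
  1 × N (charge +1): no H
  1 × O: no H
  1 × O (charge -1): no H
  Total hydrogens = 12.
Molecular formula: C7H12N4O2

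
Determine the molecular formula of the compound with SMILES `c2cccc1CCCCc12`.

Heavy atoms from the SMILES: 10 C.
Implicit hydrogens by atom environment:
  4 × C: 2 H each → 8
  4 × C (aromatic): 1 H each → 4
  2 × C (aromatic): no H
  Total hydrogens = 12.
Molecular formula: C10H12

C10H12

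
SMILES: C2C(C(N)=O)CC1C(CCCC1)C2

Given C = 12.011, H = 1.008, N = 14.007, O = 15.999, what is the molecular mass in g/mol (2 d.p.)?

Molecular formula: C11H19NO.
M = 11×12.011 + 19×1.008 + 1×14.007 + 1×15.999 = 181.28 g/mol.

181.28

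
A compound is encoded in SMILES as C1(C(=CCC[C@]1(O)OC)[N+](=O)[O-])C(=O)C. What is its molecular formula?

C9H13NO5

Heavy atoms from the SMILES: 9 C, 1 N, 5 O.
Implicit hydrogens by atom environment:
  3 × C: no H
  3 × O: no H
  2 × C: 3 H each → 6
  2 × C: 2 H each → 4
  2 × C: 1 H each → 2
  1 × N (charge +1): no H
  1 × O: 1 H
  1 × O (charge -1): no H
  Total hydrogens = 13.
Molecular formula: C9H13NO5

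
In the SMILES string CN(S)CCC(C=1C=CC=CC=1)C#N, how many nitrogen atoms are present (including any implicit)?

2

The symbol for nitrogen appears 2 times in the SMILES.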